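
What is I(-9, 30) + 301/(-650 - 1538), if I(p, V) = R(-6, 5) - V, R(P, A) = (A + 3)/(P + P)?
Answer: -202199/6564 ≈ -30.804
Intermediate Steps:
R(P, A) = (3 + A)/(2*P) (R(P, A) = (3 + A)/((2*P)) = (3 + A)*(1/(2*P)) = (3 + A)/(2*P))
I(p, V) = -⅔ - V (I(p, V) = (½)*(3 + 5)/(-6) - V = (½)*(-⅙)*8 - V = -⅔ - V)
I(-9, 30) + 301/(-650 - 1538) = (-⅔ - 1*30) + 301/(-650 - 1538) = (-⅔ - 30) + 301/(-2188) = -92/3 + 301*(-1/2188) = -92/3 - 301/2188 = -202199/6564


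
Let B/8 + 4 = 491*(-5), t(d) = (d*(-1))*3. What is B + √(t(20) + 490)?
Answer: -19672 + √430 ≈ -19651.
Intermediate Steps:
t(d) = -3*d (t(d) = -d*3 = -3*d)
B = -19672 (B = -32 + 8*(491*(-5)) = -32 + 8*(-2455) = -32 - 19640 = -19672)
B + √(t(20) + 490) = -19672 + √(-3*20 + 490) = -19672 + √(-60 + 490) = -19672 + √430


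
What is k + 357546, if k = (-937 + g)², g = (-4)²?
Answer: 1205787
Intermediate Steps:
g = 16
k = 848241 (k = (-937 + 16)² = (-921)² = 848241)
k + 357546 = 848241 + 357546 = 1205787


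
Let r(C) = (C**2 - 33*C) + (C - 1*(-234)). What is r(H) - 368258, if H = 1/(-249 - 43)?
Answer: -31379188991/85264 ≈ -3.6802e+5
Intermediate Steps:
H = -1/292 (H = 1/(-292) = -1/292 ≈ -0.0034247)
r(C) = 234 + C**2 - 32*C (r(C) = (C**2 - 33*C) + (C + 234) = (C**2 - 33*C) + (234 + C) = 234 + C**2 - 32*C)
r(H) - 368258 = (234 + (-1/292)**2 - 32*(-1/292)) - 368258 = (234 + 1/85264 + 8/73) - 368258 = 19961121/85264 - 368258 = -31379188991/85264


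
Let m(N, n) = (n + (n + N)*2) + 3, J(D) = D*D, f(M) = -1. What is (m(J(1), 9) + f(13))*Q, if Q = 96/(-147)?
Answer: -992/49 ≈ -20.245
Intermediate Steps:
J(D) = D**2
m(N, n) = 3 + 2*N + 3*n (m(N, n) = (n + (N + n)*2) + 3 = (n + (2*N + 2*n)) + 3 = (2*N + 3*n) + 3 = 3 + 2*N + 3*n)
Q = -32/49 (Q = 96*(-1/147) = -32/49 ≈ -0.65306)
(m(J(1), 9) + f(13))*Q = ((3 + 2*1**2 + 3*9) - 1)*(-32/49) = ((3 + 2*1 + 27) - 1)*(-32/49) = ((3 + 2 + 27) - 1)*(-32/49) = (32 - 1)*(-32/49) = 31*(-32/49) = -992/49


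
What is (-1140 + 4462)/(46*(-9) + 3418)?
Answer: 1661/1502 ≈ 1.1059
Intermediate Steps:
(-1140 + 4462)/(46*(-9) + 3418) = 3322/(-414 + 3418) = 3322/3004 = 3322*(1/3004) = 1661/1502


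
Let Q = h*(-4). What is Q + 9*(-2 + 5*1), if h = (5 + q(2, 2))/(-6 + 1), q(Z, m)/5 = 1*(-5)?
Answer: 11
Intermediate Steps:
q(Z, m) = -25 (q(Z, m) = 5*(1*(-5)) = 5*(-5) = -25)
h = 4 (h = (5 - 25)/(-6 + 1) = -20/(-5) = -20*(-⅕) = 4)
Q = -16 (Q = 4*(-4) = -16)
Q + 9*(-2 + 5*1) = -16 + 9*(-2 + 5*1) = -16 + 9*(-2 + 5) = -16 + 9*3 = -16 + 27 = 11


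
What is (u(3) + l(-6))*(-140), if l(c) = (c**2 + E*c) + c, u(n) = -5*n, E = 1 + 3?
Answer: 1260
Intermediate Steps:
E = 4
l(c) = c**2 + 5*c (l(c) = (c**2 + 4*c) + c = c**2 + 5*c)
(u(3) + l(-6))*(-140) = (-5*3 - 6*(5 - 6))*(-140) = (-15 - 6*(-1))*(-140) = (-15 + 6)*(-140) = -9*(-140) = 1260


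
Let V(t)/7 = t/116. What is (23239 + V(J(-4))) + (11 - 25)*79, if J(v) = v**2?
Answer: 641885/29 ≈ 22134.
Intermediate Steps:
V(t) = 7*t/116 (V(t) = 7*(t/116) = 7*t/116)
(23239 + V(J(-4))) + (11 - 25)*79 = (23239 + (7/116)*(-4)**2) + (11 - 25)*79 = (23239 + (7/116)*16) - 14*79 = (23239 + 28/29) - 1106 = 673959/29 - 1106 = 641885/29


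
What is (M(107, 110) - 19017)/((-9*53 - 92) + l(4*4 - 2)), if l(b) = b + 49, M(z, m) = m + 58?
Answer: 18849/506 ≈ 37.251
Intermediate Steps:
M(z, m) = 58 + m
l(b) = 49 + b
(M(107, 110) - 19017)/((-9*53 - 92) + l(4*4 - 2)) = ((58 + 110) - 19017)/((-9*53 - 92) + (49 + (4*4 - 2))) = (168 - 19017)/((-477 - 92) + (49 + (16 - 2))) = -18849/(-569 + (49 + 14)) = -18849/(-569 + 63) = -18849/(-506) = -18849*(-1/506) = 18849/506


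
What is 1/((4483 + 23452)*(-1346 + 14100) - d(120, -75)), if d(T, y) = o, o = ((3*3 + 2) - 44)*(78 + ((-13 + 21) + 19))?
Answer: 1/356286455 ≈ 2.8067e-9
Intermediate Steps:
o = -3465 (o = ((9 + 2) - 44)*(78 + (8 + 19)) = (11 - 44)*(78 + 27) = -33*105 = -3465)
d(T, y) = -3465
1/((4483 + 23452)*(-1346 + 14100) - d(120, -75)) = 1/((4483 + 23452)*(-1346 + 14100) - 1*(-3465)) = 1/(27935*12754 + 3465) = 1/(356282990 + 3465) = 1/356286455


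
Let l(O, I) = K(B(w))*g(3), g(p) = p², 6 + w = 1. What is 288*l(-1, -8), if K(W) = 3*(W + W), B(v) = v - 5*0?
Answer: -77760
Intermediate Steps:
w = -5 (w = -6 + 1 = -5)
B(v) = v (B(v) = v + 0 = v)
K(W) = 6*W (K(W) = 3*(2*W) = 6*W)
l(O, I) = -270 (l(O, I) = (6*(-5))*3² = -30*9 = -270)
288*l(-1, -8) = 288*(-270) = -77760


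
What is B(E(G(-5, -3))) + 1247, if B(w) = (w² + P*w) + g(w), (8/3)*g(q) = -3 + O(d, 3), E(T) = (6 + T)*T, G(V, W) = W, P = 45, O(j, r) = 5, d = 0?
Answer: 3695/4 ≈ 923.75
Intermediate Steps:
E(T) = T*(6 + T)
g(q) = ¾ (g(q) = 3*(-3 + 5)/8 = (3/8)*2 = ¾)
B(w) = ¾ + w² + 45*w (B(w) = (w² + 45*w) + ¾ = ¾ + w² + 45*w)
B(E(G(-5, -3))) + 1247 = (¾ + (-3*(6 - 3))² + 45*(-3*(6 - 3))) + 1247 = (¾ + (-3*3)² + 45*(-3*3)) + 1247 = (¾ + (-9)² + 45*(-9)) + 1247 = (¾ + 81 - 405) + 1247 = -1293/4 + 1247 = 3695/4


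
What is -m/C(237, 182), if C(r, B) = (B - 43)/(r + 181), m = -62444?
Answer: 26101592/139 ≈ 1.8778e+5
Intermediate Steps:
C(r, B) = (-43 + B)/(181 + r)
-m/C(237, 182) = -(-62444)/((-43 + 182)/(181 + 237)) = -(-62444)/(139/418) = -(-62444)/((1/418)*139) = -(-62444)/139/418 = -(-62444)*418/139 = -1*(-26101592/139) = 26101592/139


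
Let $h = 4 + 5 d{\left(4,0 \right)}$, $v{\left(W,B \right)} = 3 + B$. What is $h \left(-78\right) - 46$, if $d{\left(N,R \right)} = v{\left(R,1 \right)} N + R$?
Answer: $-6598$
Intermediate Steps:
$d{\left(N,R \right)} = R + 4 N$ ($d{\left(N,R \right)} = \left(3 + 1\right) N + R = 4 N + R = R + 4 N$)
$h = 84$ ($h = 4 + 5 \left(0 + 4 \cdot 4\right) = 4 + 5 \left(0 + 16\right) = 4 + 5 \cdot 16 = 4 + 80 = 84$)
$h \left(-78\right) - 46 = 84 \left(-78\right) - 46 = -6552 - 46 = -6598$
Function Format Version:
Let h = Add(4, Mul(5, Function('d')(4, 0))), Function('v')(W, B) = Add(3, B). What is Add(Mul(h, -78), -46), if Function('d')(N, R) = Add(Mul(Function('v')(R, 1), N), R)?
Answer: -6598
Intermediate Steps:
Function('d')(N, R) = Add(R, Mul(4, N)) (Function('d')(N, R) = Add(Mul(Add(3, 1), N), R) = Add(Mul(4, N), R) = Add(R, Mul(4, N)))
h = 84 (h = Add(4, Mul(5, Add(0, Mul(4, 4)))) = Add(4, Mul(5, Add(0, 16))) = Add(4, Mul(5, 16)) = Add(4, 80) = 84)
Add(Mul(h, -78), -46) = Add(Mul(84, -78), -46) = Add(-6552, -46) = -6598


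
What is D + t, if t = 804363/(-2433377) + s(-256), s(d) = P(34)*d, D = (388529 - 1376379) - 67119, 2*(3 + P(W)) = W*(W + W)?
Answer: -3285393127012/2433377 ≈ -1.3501e+6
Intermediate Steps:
P(W) = -3 + W² (P(W) = -3 + (W*(W + W))/2 = -3 + (W*(2*W))/2 = -3 + (2*W²)/2 = -3 + W²)
D = -1054969 (D = -987850 - 67119 = -1054969)
s(d) = 1153*d (s(d) = (-3 + 34²)*d = (-3 + 1156)*d = 1153*d)
t = -718255826699/2433377 (t = 804363/(-2433377) + 1153*(-256) = 804363*(-1/2433377) - 295168 = -804363/2433377 - 295168 = -718255826699/2433377 ≈ -2.9517e+5)
D + t = -1054969 - 718255826699/2433377 = -3285393127012/2433377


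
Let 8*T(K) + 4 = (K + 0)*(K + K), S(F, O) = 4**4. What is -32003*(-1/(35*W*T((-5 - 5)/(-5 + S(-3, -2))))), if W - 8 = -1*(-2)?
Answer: -2016221003/11016425 ≈ -183.02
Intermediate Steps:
S(F, O) = 256
W = 10 (W = 8 - 1*(-2) = 8 + 2 = 10)
T(K) = -1/2 + K**2/4 (T(K) = -1/2 + ((K + 0)*(K + K))/8 = -1/2 + (K*(2*K))/8 = -1/2 + (2*K**2)/8 = -1/2 + K**2/4)
-32003*(-1/(35*W*T((-5 - 5)/(-5 + S(-3, -2))))) = -32003*(-1/(350*(-1/2 + ((-5 - 5)/(-5 + 256))**2/4))) = -32003*(-1/(350*(-1/2 + (-10/251)**2/4))) = -32003*(-1/(350*(-1/2 + (1/4)*(100/63001)))) = -32003*(-1/(350*(-1/2 + 25/63001))) = -32003/(-62951/126002*(-35)*10) = -32003/((2203285/126002)*10) = -32003/11016425/63001 = -32003*63001/11016425 = -2016221003/11016425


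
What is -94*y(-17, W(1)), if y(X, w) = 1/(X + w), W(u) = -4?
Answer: 94/21 ≈ 4.4762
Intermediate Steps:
-94*y(-17, W(1)) = -94/(-17 - 4) = -94/(-21) = -94*(-1/21) = 94/21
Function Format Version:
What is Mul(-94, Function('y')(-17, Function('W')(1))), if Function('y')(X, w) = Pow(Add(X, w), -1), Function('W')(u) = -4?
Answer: Rational(94, 21) ≈ 4.4762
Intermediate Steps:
Mul(-94, Function('y')(-17, Function('W')(1))) = Mul(-94, Pow(Add(-17, -4), -1)) = Mul(-94, Pow(-21, -1)) = Mul(-94, Rational(-1, 21)) = Rational(94, 21)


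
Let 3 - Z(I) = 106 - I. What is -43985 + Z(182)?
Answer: -43906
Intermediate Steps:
Z(I) = -103 + I (Z(I) = 3 - (106 - I) = 3 + (-106 + I) = -103 + I)
-43985 + Z(182) = -43985 + (-103 + 182) = -43985 + 79 = -43906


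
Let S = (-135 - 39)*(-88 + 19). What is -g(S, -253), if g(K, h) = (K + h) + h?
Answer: -11500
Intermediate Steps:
S = 12006 (S = -174*(-69) = 12006)
g(K, h) = K + 2*h
-g(S, -253) = -(12006 + 2*(-253)) = -(12006 - 506) = -1*11500 = -11500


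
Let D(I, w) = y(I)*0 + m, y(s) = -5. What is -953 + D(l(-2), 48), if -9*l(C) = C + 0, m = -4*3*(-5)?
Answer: -893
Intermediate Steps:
m = 60 (m = -12*(-5) = 60)
l(C) = -C/9 (l(C) = -(C + 0)/9 = -C/9)
D(I, w) = 60 (D(I, w) = -5*0 + 60 = 0 + 60 = 60)
-953 + D(l(-2), 48) = -953 + 60 = -893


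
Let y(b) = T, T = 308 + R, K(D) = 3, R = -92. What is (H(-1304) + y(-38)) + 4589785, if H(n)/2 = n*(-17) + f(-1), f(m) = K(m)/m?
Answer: 4634331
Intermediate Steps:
f(m) = 3/m
H(n) = -6 - 34*n (H(n) = 2*(n*(-17) + 3/(-1)) = 2*(-17*n + 3*(-1)) = 2*(-17*n - 3) = 2*(-3 - 17*n) = -6 - 34*n)
T = 216 (T = 308 - 92 = 216)
y(b) = 216
(H(-1304) + y(-38)) + 4589785 = ((-6 - 34*(-1304)) + 216) + 4589785 = ((-6 + 44336) + 216) + 4589785 = (44330 + 216) + 4589785 = 44546 + 4589785 = 4634331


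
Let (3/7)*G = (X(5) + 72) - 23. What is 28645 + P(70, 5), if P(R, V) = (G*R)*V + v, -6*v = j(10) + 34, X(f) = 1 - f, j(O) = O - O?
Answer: 196168/3 ≈ 65389.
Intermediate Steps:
j(O) = 0
G = 105 (G = 7*(((1 - 1*5) + 72) - 23)/3 = 7*(((1 - 5) + 72) - 23)/3 = 7*((-4 + 72) - 23)/3 = 7*(68 - 23)/3 = (7/3)*45 = 105)
v = -17/3 (v = -(0 + 34)/6 = -⅙*34 = -17/3 ≈ -5.6667)
P(R, V) = -17/3 + 105*R*V (P(R, V) = (105*R)*V - 17/3 = 105*R*V - 17/3 = -17/3 + 105*R*V)
28645 + P(70, 5) = 28645 + (-17/3 + 105*70*5) = 28645 + (-17/3 + 36750) = 28645 + 110233/3 = 196168/3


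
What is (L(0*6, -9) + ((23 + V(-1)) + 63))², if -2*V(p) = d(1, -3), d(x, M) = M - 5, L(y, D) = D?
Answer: 6561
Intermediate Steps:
d(x, M) = -5 + M
V(p) = 4 (V(p) = -(-5 - 3)/2 = -½*(-8) = 4)
(L(0*6, -9) + ((23 + V(-1)) + 63))² = (-9 + ((23 + 4) + 63))² = (-9 + (27 + 63))² = (-9 + 90)² = 81² = 6561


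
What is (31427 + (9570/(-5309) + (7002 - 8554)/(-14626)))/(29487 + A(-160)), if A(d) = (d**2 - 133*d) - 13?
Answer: 1220078515533/2964422441818 ≈ 0.41157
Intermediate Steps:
A(d) = -13 + d**2 - 133*d
(31427 + (9570/(-5309) + (7002 - 8554)/(-14626)))/(29487 + A(-160)) = (31427 + (9570/(-5309) + (7002 - 8554)/(-14626)))/(29487 + (-13 + (-160)**2 - 133*(-160))) = (31427 + (9570*(-1/5309) - 1552*(-1/14626)))/(29487 + (-13 + 25600 + 21280)) = (31427 + (-9570/5309 + 776/7313))/(29487 + 46867) = (31427 - 65865626/38824717)/76354 = (1220078515533/38824717)*(1/76354) = 1220078515533/2964422441818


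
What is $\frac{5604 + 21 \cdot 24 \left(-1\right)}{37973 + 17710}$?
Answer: $\frac{1700}{18561} \approx 0.09159$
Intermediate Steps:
$\frac{5604 + 21 \cdot 24 \left(-1\right)}{37973 + 17710} = \frac{5604 + 504 \left(-1\right)}{55683} = \left(5604 - 504\right) \frac{1}{55683} = 5100 \cdot \frac{1}{55683} = \frac{1700}{18561}$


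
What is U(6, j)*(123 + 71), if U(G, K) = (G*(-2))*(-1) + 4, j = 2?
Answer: 3104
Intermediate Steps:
U(G, K) = 4 + 2*G (U(G, K) = -2*G*(-1) + 4 = 2*G + 4 = 4 + 2*G)
U(6, j)*(123 + 71) = (4 + 2*6)*(123 + 71) = (4 + 12)*194 = 16*194 = 3104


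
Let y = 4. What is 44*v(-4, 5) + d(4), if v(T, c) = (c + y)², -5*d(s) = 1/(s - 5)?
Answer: 17821/5 ≈ 3564.2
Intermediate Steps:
d(s) = -1/(5*(-5 + s)) (d(s) = -1/(5*(s - 5)) = -1/(5*(-5 + s)))
v(T, c) = (4 + c)² (v(T, c) = (c + 4)² = (4 + c)²)
44*v(-4, 5) + d(4) = 44*(4 + 5)² - 1/(-25 + 5*4) = 44*9² - 1/(-25 + 20) = 44*81 - 1/(-5) = 3564 - 1*(-⅕) = 3564 + ⅕ = 17821/5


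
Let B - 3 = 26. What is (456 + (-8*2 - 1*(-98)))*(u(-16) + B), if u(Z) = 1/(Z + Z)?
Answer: 249363/16 ≈ 15585.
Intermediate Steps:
B = 29 (B = 3 + 26 = 29)
u(Z) = 1/(2*Z)
(456 + (-8*2 - 1*(-98)))*(u(-16) + B) = (456 + (-8*2 - 1*(-98)))*((½)/(-16) + 29) = (456 + (-16 + 98))*((½)*(-1/16) + 29) = (456 + 82)*(-1/32 + 29) = 538*(927/32) = 249363/16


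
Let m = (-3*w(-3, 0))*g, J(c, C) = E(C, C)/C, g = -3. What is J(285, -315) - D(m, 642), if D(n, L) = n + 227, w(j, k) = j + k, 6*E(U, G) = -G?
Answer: -1201/6 ≈ -200.17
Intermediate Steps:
E(U, G) = -G/6 (E(U, G) = (-G)/6 = -G/6)
J(c, C) = -⅙ (J(c, C) = (-C/6)/C = -⅙)
m = -27 (m = -3*(-3 + 0)*(-3) = -3*(-3)*(-3) = 9*(-3) = -27)
D(n, L) = 227 + n
J(285, -315) - D(m, 642) = -⅙ - (227 - 27) = -⅙ - 1*200 = -⅙ - 200 = -1201/6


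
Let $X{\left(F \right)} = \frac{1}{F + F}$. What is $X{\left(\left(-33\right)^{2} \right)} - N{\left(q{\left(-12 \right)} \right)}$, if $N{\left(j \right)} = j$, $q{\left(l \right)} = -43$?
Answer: $\frac{93655}{2178} \approx 43.0$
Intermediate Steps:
$X{\left(F \right)} = \frac{1}{2 F}$
$X{\left(\left(-33\right)^{2} \right)} - N{\left(q{\left(-12 \right)} \right)} = \frac{1}{2 \left(-33\right)^{2}} - -43 = \frac{1}{2 \cdot 1089} + 43 = \frac{1}{2} \cdot \frac{1}{1089} + 43 = \frac{1}{2178} + 43 = \frac{93655}{2178}$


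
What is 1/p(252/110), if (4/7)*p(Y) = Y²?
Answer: 3025/27783 ≈ 0.10888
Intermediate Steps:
p(Y) = 7*Y²/4
1/p(252/110) = 1/(7*(252/110)²/4) = 1/(7*(252*(1/110))²/4) = 1/(7*(126/55)²/4) = 1/((7/4)*(15876/3025)) = 1/(27783/3025) = 3025/27783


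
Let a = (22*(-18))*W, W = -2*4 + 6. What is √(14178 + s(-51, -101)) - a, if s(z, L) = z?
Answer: -792 + √14127 ≈ -673.14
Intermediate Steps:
W = -2 (W = -8 + 6 = -2)
a = 792 (a = (22*(-18))*(-2) = -396*(-2) = 792)
√(14178 + s(-51, -101)) - a = √(14178 - 51) - 1*792 = √14127 - 792 = -792 + √14127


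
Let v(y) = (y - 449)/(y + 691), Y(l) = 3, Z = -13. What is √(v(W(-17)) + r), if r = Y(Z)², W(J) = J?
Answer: 20*√2359/337 ≈ 2.8825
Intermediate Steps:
v(y) = (-449 + y)/(691 + y)
r = 9 (r = 3² = 9)
√(v(W(-17)) + r) = √((-449 - 17)/(691 - 17) + 9) = √(-466/674 + 9) = √((1/674)*(-466) + 9) = √(-233/337 + 9) = √(2800/337) = 20*√2359/337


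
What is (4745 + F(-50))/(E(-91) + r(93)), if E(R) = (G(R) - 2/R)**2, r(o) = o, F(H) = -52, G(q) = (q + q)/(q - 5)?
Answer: 89539736832/1844560561 ≈ 48.543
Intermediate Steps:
G(q) = 2*q/(-5 + q) (G(q) = (2*q)/(-5 + q) = 2*q/(-5 + q))
E(R) = (-2/R + 2*R/(-5 + R))**2 (E(R) = (2*R/(-5 + R) - 2/R)**2 = (-2/R + 2*R/(-5 + R))**2)
(4745 + F(-50))/(E(-91) + r(93)) = (4745 - 52)/(4*(5 + (-91)**2 - 1*(-91))**2/((-91)**2*(-5 - 91)**2) + 93) = 4693/(4*(1/8281)*(5 + 8281 + 91)**2/(-96)**2 + 93) = 4693/(4*(1/8281)*(1/9216)*8377**2 + 93) = 4693/(4*(1/8281)*(1/9216)*70174129 + 93) = 4693/(70174129/19079424 + 93) = 4693/(1844560561/19079424) = 4693*(19079424/1844560561) = 89539736832/1844560561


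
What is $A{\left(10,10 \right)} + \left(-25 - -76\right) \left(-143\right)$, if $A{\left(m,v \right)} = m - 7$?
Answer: $-7290$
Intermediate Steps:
$A{\left(m,v \right)} = -7 + m$ ($A{\left(m,v \right)} = m - 7 = -7 + m$)
$A{\left(10,10 \right)} + \left(-25 - -76\right) \left(-143\right) = \left(-7 + 10\right) + \left(-25 - -76\right) \left(-143\right) = 3 + \left(-25 + 76\right) \left(-143\right) = 3 + 51 \left(-143\right) = 3 - 7293 = -7290$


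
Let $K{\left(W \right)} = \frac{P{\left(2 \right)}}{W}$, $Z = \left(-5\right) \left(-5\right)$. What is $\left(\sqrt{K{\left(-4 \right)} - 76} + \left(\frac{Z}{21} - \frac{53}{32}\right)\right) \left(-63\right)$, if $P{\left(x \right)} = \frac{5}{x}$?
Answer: $\frac{939}{32} - \frac{63 i \sqrt{1226}}{4} \approx 29.344 - 551.47 i$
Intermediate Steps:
$Z = 25$
$K{\left(W \right)} = \frac{5}{2 W}$ ($K{\left(W \right)} = \frac{5 \cdot \frac{1}{2}}{W} = \frac{5}{2 W}$)
$\left(\sqrt{K{\left(-4 \right)} - 76} + \left(\frac{Z}{21} - \frac{53}{32}\right)\right) \left(-63\right) = \left(\sqrt{\frac{5}{2 \left(-4\right)} - 76} + \left(\frac{25}{21} - \frac{53}{32}\right)\right) \left(-63\right) = \left(\sqrt{\frac{5}{2} \left(- \frac{1}{4}\right) - 76} + \left(25 \cdot \frac{1}{21} - \frac{53}{32}\right)\right) \left(-63\right) = \left(\sqrt{- \frac{5}{8} - 76} + \left(\frac{25}{21} - \frac{53}{32}\right)\right) \left(-63\right) = \left(\sqrt{- \frac{613}{8}} - \frac{313}{672}\right) \left(-63\right) = \left(\frac{i \sqrt{1226}}{4} - \frac{313}{672}\right) \left(-63\right) = \left(- \frac{313}{672} + \frac{i \sqrt{1226}}{4}\right) \left(-63\right) = \frac{939}{32} - \frac{63 i \sqrt{1226}}{4}$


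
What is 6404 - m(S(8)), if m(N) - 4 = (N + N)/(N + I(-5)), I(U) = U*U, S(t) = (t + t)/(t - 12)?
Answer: 134408/21 ≈ 6400.4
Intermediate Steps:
S(t) = 2*t/(-12 + t) (S(t) = (2*t)/(-12 + t) = 2*t/(-12 + t))
I(U) = U²
m(N) = 4 + 2*N/(25 + N) (m(N) = 4 + (N + N)/(N + (-5)²) = 4 + (2*N)/(N + 25) = 4 + (2*N)/(25 + N) = 4 + 2*N/(25 + N))
6404 - m(S(8)) = 6404 - 2*(50 + 3*(2*8/(-12 + 8)))/(25 + 2*8/(-12 + 8)) = 6404 - 2*(50 + 3*(2*8/(-4)))/(25 + 2*8/(-4)) = 6404 - 2*(50 + 3*(2*8*(-¼)))/(25 + 2*8*(-¼)) = 6404 - 2*(50 + 3*(-4))/(25 - 4) = 6404 - 2*(50 - 12)/21 = 6404 - 2*38/21 = 6404 - 1*76/21 = 6404 - 76/21 = 134408/21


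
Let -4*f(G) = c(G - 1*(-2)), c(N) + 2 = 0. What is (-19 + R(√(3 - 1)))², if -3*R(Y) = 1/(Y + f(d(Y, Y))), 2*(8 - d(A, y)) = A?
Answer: 52547/147 + 3176*√2/441 ≈ 367.65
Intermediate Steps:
d(A, y) = 8 - A/2
c(N) = -2 (c(N) = -2 + 0 = -2)
f(G) = ½ (f(G) = -¼*(-2) = ½)
R(Y) = -1/(3*(½ + Y)) (R(Y) = -1/(3*(Y + ½)) = -1/(3*(½ + Y)))
(-19 + R(√(3 - 1)))² = (-19 - 2/(3 + 6*√(3 - 1)))² = (-19 - 2/(3 + 6*√2))²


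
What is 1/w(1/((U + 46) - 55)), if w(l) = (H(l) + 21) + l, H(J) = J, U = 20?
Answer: 11/233 ≈ 0.047210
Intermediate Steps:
w(l) = 21 + 2*l (w(l) = (l + 21) + l = (21 + l) + l = 21 + 2*l)
1/w(1/((U + 46) - 55)) = 1/(21 + 2/((20 + 46) - 55)) = 1/(21 + 2/(66 - 55)) = 1/(21 + 2/11) = 1/(233/11) = 11/233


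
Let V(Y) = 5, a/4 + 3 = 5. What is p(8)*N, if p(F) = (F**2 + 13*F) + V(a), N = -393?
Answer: -67989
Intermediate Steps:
a = 8 (a = -12 + 4*5 = -12 + 20 = 8)
p(F) = 5 + F**2 + 13*F (p(F) = (F**2 + 13*F) + 5 = 5 + F**2 + 13*F)
p(8)*N = (5 + 8**2 + 13*8)*(-393) = (5 + 64 + 104)*(-393) = 173*(-393) = -67989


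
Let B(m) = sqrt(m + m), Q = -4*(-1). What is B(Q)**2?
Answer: 8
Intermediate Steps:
Q = 4
B(m) = sqrt(2)*sqrt(m) (B(m) = sqrt(2*m) = sqrt(2)*sqrt(m))
B(Q)**2 = (sqrt(2)*sqrt(4))**2 = (sqrt(2)*2)**2 = (2*sqrt(2))**2 = 8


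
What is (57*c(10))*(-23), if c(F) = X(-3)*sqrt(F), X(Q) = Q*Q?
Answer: -11799*sqrt(10) ≈ -37312.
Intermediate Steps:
X(Q) = Q**2
c(F) = 9*sqrt(F) (c(F) = (-3)**2*sqrt(F) = 9*sqrt(F))
(57*c(10))*(-23) = (57*(9*sqrt(10)))*(-23) = (513*sqrt(10))*(-23) = -11799*sqrt(10)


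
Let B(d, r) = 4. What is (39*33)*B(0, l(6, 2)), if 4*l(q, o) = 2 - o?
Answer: 5148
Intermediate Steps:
l(q, o) = ½ - o/4 (l(q, o) = (2 - o)/4 = ½ - o/4)
(39*33)*B(0, l(6, 2)) = (39*33)*4 = 1287*4 = 5148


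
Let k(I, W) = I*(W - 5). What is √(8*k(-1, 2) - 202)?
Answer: I*√178 ≈ 13.342*I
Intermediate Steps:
k(I, W) = I*(-5 + W)
√(8*k(-1, 2) - 202) = √(8*(-(-5 + 2)) - 202) = √(8*(-1*(-3)) - 202) = √(8*3 - 202) = √(24 - 202) = √(-178) = I*√178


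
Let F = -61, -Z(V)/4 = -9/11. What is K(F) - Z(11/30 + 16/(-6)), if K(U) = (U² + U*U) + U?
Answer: 81155/11 ≈ 7377.7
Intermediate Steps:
Z(V) = 36/11 (Z(V) = -(-36)/11 = -4*(-9/11) = 36/11)
K(U) = U + 2*U² (K(U) = (U² + U²) + U = 2*U² + U = U + 2*U²)
K(F) - Z(11/30 + 16/(-6)) = -61*(1 + 2*(-61)) - 1*36/11 = -61*(1 - 122) - 36/11 = -61*(-121) - 36/11 = 7381 - 36/11 = 81155/11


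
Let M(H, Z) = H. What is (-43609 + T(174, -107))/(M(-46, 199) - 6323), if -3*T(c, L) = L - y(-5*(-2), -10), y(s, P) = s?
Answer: 43570/6369 ≈ 6.8410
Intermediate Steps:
T(c, L) = 10/3 - L/3 (T(c, L) = -(L - (-5)*(-2))/3 = -(L - 1*10)/3 = -(L - 10)/3 = -(-10 + L)/3 = 10/3 - L/3)
(-43609 + T(174, -107))/(M(-46, 199) - 6323) = (-43609 + (10/3 - 1/3*(-107)))/(-46 - 6323) = (-43609 + (10/3 + 107/3))/(-6369) = (-43609 + 39)*(-1/6369) = -43570*(-1/6369) = 43570/6369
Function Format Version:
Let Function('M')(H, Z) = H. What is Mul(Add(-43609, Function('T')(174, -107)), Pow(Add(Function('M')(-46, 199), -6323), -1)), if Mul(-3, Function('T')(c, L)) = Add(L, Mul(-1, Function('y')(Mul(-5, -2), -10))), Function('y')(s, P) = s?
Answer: Rational(43570, 6369) ≈ 6.8410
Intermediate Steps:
Function('T')(c, L) = Add(Rational(10, 3), Mul(Rational(-1, 3), L)) (Function('T')(c, L) = Mul(Rational(-1, 3), Add(L, Mul(-1, Mul(-5, -2)))) = Mul(Rational(-1, 3), Add(L, Mul(-1, 10))) = Mul(Rational(-1, 3), Add(L, -10)) = Mul(Rational(-1, 3), Add(-10, L)) = Add(Rational(10, 3), Mul(Rational(-1, 3), L)))
Mul(Add(-43609, Function('T')(174, -107)), Pow(Add(Function('M')(-46, 199), -6323), -1)) = Mul(Add(-43609, Add(Rational(10, 3), Mul(Rational(-1, 3), -107))), Pow(Add(-46, -6323), -1)) = Mul(Add(-43609, Add(Rational(10, 3), Rational(107, 3))), Pow(-6369, -1)) = Mul(Add(-43609, 39), Rational(-1, 6369)) = Mul(-43570, Rational(-1, 6369)) = Rational(43570, 6369)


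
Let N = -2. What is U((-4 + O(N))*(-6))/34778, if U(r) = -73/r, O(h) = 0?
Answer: -73/834672 ≈ -8.7459e-5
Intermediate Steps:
U((-4 + O(N))*(-6))/34778 = -73*(-1/(6*(-4 + 0)))/34778 = -73/((-4*(-6)))*(1/34778) = -73/24*(1/34778) = -73*1/24*(1/34778) = -73/24*1/34778 = -73/834672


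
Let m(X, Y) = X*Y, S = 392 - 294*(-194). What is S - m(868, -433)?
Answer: 433272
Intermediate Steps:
S = 57428 (S = 392 + 57036 = 57428)
S - m(868, -433) = 57428 - 868*(-433) = 57428 - 1*(-375844) = 57428 + 375844 = 433272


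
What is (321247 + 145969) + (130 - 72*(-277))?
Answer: 487290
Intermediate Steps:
(321247 + 145969) + (130 - 72*(-277)) = 467216 + (130 + 19944) = 467216 + 20074 = 487290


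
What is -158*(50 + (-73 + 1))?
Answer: 3476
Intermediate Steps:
-158*(50 + (-73 + 1)) = -158*(50 - 72) = -158*(-22) = 3476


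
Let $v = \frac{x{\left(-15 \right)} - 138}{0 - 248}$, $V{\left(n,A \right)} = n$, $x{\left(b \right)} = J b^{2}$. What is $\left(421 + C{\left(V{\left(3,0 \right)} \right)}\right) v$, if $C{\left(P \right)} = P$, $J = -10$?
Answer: $\frac{126564}{31} \approx 4082.7$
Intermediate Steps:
$x{\left(b \right)} = - 10 b^{2}$
$v = \frac{597}{62}$ ($v = \frac{- 10 \left(-15\right)^{2} - 138}{0 - 248} = \frac{\left(-10\right) 225 - 138}{-248} = \left(-2250 - 138\right) \left(- \frac{1}{248}\right) = \left(-2388\right) \left(- \frac{1}{248}\right) = \frac{597}{62} \approx 9.629$)
$\left(421 + C{\left(V{\left(3,0 \right)} \right)}\right) v = \left(421 + 3\right) \frac{597}{62} = 424 \cdot \frac{597}{62} = \frac{126564}{31}$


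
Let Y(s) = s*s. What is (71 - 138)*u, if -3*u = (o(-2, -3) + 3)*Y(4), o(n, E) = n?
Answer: 1072/3 ≈ 357.33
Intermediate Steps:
Y(s) = s²
u = -16/3 (u = -(-2 + 3)*4²/3 = -16/3 ≈ -5.3333)
(71 - 138)*u = (71 - 138)*(-16/3) = -67*(-16/3) = 1072/3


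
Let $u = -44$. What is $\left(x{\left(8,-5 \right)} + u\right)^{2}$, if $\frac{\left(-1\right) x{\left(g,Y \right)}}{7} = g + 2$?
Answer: $12996$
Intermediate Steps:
$x{\left(g,Y \right)} = -14 - 7 g$ ($x{\left(g,Y \right)} = - 7 \left(g + 2\right) = - 7 \left(2 + g\right) = -14 - 7 g$)
$\left(x{\left(8,-5 \right)} + u\right)^{2} = \left(\left(-14 - 56\right) - 44\right)^{2} = \left(-70 - 44\right)^{2} = \left(-114\right)^{2} = 12996$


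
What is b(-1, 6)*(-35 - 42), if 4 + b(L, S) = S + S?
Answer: -616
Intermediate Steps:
b(L, S) = -4 + 2*S (b(L, S) = -4 + (S + S) = -4 + 2*S)
b(-1, 6)*(-35 - 42) = (-4 + 2*6)*(-35 - 42) = (-4 + 12)*(-77) = 8*(-77) = -616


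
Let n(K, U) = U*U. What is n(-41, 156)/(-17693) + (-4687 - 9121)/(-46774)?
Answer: -34384120/31829707 ≈ -1.0803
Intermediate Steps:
n(K, U) = U**2
n(-41, 156)/(-17693) + (-4687 - 9121)/(-46774) = 156**2/(-17693) + (-4687 - 9121)/(-46774) = 24336*(-1/17693) - 13808*(-1/46774) = -1872/1361 + 6904/23387 = -34384120/31829707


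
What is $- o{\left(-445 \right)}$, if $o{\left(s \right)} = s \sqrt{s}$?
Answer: $445 i \sqrt{445} \approx 9387.3 i$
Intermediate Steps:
$o{\left(s \right)} = s^{\frac{3}{2}}$
$- o{\left(-445 \right)} = - \left(-445\right)^{\frac{3}{2}} = - \left(-445\right) i \sqrt{445} = 445 i \sqrt{445}$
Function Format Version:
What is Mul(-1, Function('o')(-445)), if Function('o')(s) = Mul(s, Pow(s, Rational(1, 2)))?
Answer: Mul(445, I, Pow(445, Rational(1, 2))) ≈ Mul(9387.3, I)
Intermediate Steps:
Function('o')(s) = Pow(s, Rational(3, 2))
Mul(-1, Function('o')(-445)) = Mul(-1, Pow(-445, Rational(3, 2))) = Mul(-1, Mul(-445, I, Pow(445, Rational(1, 2)))) = Mul(445, I, Pow(445, Rational(1, 2)))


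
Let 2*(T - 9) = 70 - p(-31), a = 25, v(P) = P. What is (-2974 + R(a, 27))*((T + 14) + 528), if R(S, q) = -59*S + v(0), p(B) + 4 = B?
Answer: -5369943/2 ≈ -2.6850e+6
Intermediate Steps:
p(B) = -4 + B
R(S, q) = -59*S (R(S, q) = -59*S + 0 = -59*S)
T = 123/2 (T = 9 + (70 - (-4 - 31))/2 = 9 + (70 - 1*(-35))/2 = 9 + (70 + 35)/2 = 9 + (½)*105 = 9 + 105/2 = 123/2 ≈ 61.500)
(-2974 + R(a, 27))*((T + 14) + 528) = (-2974 - 59*25)*((123/2 + 14) + 528) = (-2974 - 1475)*(151/2 + 528) = -4449*1207/2 = -5369943/2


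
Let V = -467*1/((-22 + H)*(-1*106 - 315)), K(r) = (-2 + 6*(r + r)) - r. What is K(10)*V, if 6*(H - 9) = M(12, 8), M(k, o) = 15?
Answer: -33624/2947 ≈ -11.410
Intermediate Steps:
H = 23/2 (H = 9 + (⅙)*15 = 9 + 5/2 = 23/2 ≈ 11.500)
K(r) = -2 + 11*r (K(r) = (-2 + 6*(2*r)) - r = (-2 + 12*r) - r = -2 + 11*r)
V = -934/8841 (V = -467*1/((-22 + 23/2)*(-1*106 - 315)) = -467*(-2/(21*(-106 - 315))) = -467/((-21/2*(-421))) = -467/8841/2 = -467*2/8841 = -934/8841 ≈ -0.10564)
K(10)*V = (-2 + 11*10)*(-934/8841) = (-2 + 110)*(-934/8841) = 108*(-934/8841) = -33624/2947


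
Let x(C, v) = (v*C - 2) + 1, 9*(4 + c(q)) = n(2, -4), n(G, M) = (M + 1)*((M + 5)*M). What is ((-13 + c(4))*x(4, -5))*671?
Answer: 220759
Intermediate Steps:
n(G, M) = M*(1 + M)*(5 + M) (n(G, M) = (1 + M)*((5 + M)*M) = (1 + M)*(M*(5 + M)) = M*(1 + M)*(5 + M))
c(q) = -8/3 (c(q) = -4 + (-4*(5 + (-4)² + 6*(-4)))/9 = -4 + (-4*(5 + 16 - 24))/9 = -4 + (-4*(-3))/9 = -4 + (⅑)*12 = -4 + 4/3 = -8/3)
x(C, v) = -1 + C*v (x(C, v) = (C*v - 2) + 1 = (-2 + C*v) + 1 = -1 + C*v)
((-13 + c(4))*x(4, -5))*671 = ((-13 - 8/3)*(-1 + 4*(-5)))*671 = -47*(-1 - 20)/3*671 = -47/3*(-21)*671 = 329*671 = 220759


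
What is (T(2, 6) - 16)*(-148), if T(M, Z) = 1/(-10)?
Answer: 11914/5 ≈ 2382.8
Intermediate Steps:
T(M, Z) = -⅒ (T(M, Z) = 1*(-⅒) = -⅒)
(T(2, 6) - 16)*(-148) = (-⅒ - 16)*(-148) = -161/10*(-148) = 11914/5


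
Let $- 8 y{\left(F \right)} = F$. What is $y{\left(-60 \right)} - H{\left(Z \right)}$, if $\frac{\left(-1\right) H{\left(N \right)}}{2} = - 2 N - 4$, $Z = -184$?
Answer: $\frac{1471}{2} \approx 735.5$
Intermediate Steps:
$H{\left(N \right)} = 8 + 4 N$ ($H{\left(N \right)} = - 2 \left(- 2 N - 4\right) = - 2 \left(-4 - 2 N\right) = 8 + 4 N$)
$y{\left(F \right)} = - \frac{F}{8}$
$y{\left(-60 \right)} - H{\left(Z \right)} = \left(- \frac{1}{8}\right) \left(-60\right) - \left(8 + 4 \left(-184\right)\right) = \frac{15}{2} - \left(8 - 736\right) = \frac{15}{2} - -728 = \frac{15}{2} + 728 = \frac{1471}{2}$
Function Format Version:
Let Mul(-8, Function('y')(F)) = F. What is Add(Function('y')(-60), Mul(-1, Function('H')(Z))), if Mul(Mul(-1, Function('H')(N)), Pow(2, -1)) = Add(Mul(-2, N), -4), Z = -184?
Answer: Rational(1471, 2) ≈ 735.50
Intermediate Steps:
Function('H')(N) = Add(8, Mul(4, N)) (Function('H')(N) = Mul(-2, Add(Mul(-2, N), -4)) = Mul(-2, Add(-4, Mul(-2, N))) = Add(8, Mul(4, N)))
Function('y')(F) = Mul(Rational(-1, 8), F)
Add(Function('y')(-60), Mul(-1, Function('H')(Z))) = Add(Mul(Rational(-1, 8), -60), Mul(-1, Add(8, Mul(4, -184)))) = Add(Rational(15, 2), Mul(-1, Add(8, -736))) = Add(Rational(15, 2), Mul(-1, -728)) = Add(Rational(15, 2), 728) = Rational(1471, 2)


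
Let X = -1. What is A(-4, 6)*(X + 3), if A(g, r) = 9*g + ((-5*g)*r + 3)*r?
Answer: 1404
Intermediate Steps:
A(g, r) = 9*g + r*(3 - 5*g*r) (A(g, r) = 9*g + (-5*g*r + 3)*r = 9*g + (3 - 5*g*r)*r = 9*g + r*(3 - 5*g*r))
A(-4, 6)*(X + 3) = (3*6 + 9*(-4) - 5*(-4)*6**2)*(-1 + 3) = (18 - 36 - 5*(-4)*36)*2 = (18 - 36 + 720)*2 = 702*2 = 1404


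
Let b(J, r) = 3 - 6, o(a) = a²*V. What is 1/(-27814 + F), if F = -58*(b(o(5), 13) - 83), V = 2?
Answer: -1/22826 ≈ -4.3810e-5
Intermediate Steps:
o(a) = 2*a² (o(a) = a²*2 = 2*a²)
b(J, r) = -3
F = 4988 (F = -58*(-3 - 83) = -58*(-86) = 4988)
1/(-27814 + F) = 1/(-27814 + 4988) = 1/(-22826) = -1/22826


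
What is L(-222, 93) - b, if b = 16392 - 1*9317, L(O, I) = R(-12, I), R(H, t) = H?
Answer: -7087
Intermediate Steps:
L(O, I) = -12
b = 7075 (b = 16392 - 9317 = 7075)
L(-222, 93) - b = -12 - 1*7075 = -12 - 7075 = -7087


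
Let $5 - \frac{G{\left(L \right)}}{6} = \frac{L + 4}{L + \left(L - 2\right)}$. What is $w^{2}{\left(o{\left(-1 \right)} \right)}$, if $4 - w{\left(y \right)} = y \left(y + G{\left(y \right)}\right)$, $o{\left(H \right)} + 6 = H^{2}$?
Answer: $\frac{64009}{4} \approx 16002.0$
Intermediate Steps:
$G{\left(L \right)} = 30 - \frac{6 \left(4 + L\right)}{-2 + 2 L}$ ($G{\left(L \right)} = 30 - 6 \frac{L + 4}{L + \left(L - 2\right)} = 30 - 6 \frac{4 + L}{L + \left(L - 2\right)} = 30 - 6 \frac{4 + L}{L + \left(-2 + L\right)} = 30 - 6 \frac{4 + L}{-2 + 2 L} = 30 - \frac{6 \left(4 + L\right)}{-2 + 2 L}$)
$o{\left(H \right)} = -6 + H^{2}$
$w{\left(y \right)} = 4 - y \left(y + \frac{3 \left(-14 + 9 y\right)}{-1 + y}\right)$
$w^{2}{\left(o{\left(-1 \right)} \right)} = \left(\frac{-4 - \left(-6 + \left(-1\right)^{2}\right)^{3} - 26 \left(-6 + \left(-1\right)^{2}\right)^{2} + 46 \left(-6 + \left(-1\right)^{2}\right)}{-1 - \left(6 - \left(-1\right)^{2}\right)}\right)^{2} = \left(\frac{-4 - \left(-6 + 1\right)^{3} - 26 \left(-6 + 1\right)^{2} + 46 \left(-6 + 1\right)}{-1 + \left(-6 + 1\right)}\right)^{2} = \left(\frac{-4 - \left(-5\right)^{3} - 26 \left(-5\right)^{2} + 46 \left(-5\right)}{-1 - 5}\right)^{2} = \left(\frac{-4 - -125 - 650 - 230}{-6}\right)^{2} = \left(- \frac{-4 + 125 - 650 - 230}{6}\right)^{2} = \left(\left(- \frac{1}{6}\right) \left(-759\right)\right)^{2} = \left(\frac{253}{2}\right)^{2} = \frac{64009}{4}$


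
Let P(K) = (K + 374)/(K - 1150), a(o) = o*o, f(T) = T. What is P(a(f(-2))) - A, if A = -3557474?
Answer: 679477471/191 ≈ 3.5575e+6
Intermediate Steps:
a(o) = o²
P(K) = (374 + K)/(-1150 + K)
P(a(f(-2))) - A = (374 + (-2)²)/(-1150 + (-2)²) - 1*(-3557474) = (374 + 4)/(-1150 + 4) + 3557474 = 378/(-1146) + 3557474 = -1/1146*378 + 3557474 = -63/191 + 3557474 = 679477471/191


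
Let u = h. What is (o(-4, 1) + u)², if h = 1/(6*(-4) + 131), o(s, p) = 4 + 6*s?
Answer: 4575321/11449 ≈ 399.63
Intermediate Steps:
h = 1/107 (h = 1/(-24 + 131) = 1/107 ≈ 0.0093458)
u = 1/107 ≈ 0.0093458
(o(-4, 1) + u)² = ((4 + 6*(-4)) + 1/107)² = ((4 - 24) + 1/107)² = (-20 + 1/107)² = (-2139/107)² = 4575321/11449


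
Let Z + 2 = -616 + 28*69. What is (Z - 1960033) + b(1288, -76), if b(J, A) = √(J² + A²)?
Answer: -1958719 + 4*√104045 ≈ -1.9574e+6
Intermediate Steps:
b(J, A) = √(A² + J²)
Z = 1314 (Z = -2 + (-616 + 28*69) = -2 + (-616 + 1932) = -2 + 1316 = 1314)
(Z - 1960033) + b(1288, -76) = (1314 - 1960033) + √((-76)² + 1288²) = -1958719 + √(5776 + 1658944) = -1958719 + √1664720 = -1958719 + 4*√104045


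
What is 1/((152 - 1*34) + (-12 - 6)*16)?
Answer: -1/170 ≈ -0.0058824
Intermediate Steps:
1/((152 - 1*34) + (-12 - 6)*16) = 1/((152 - 34) - 18*16) = 1/(118 - 288) = 1/(-170) = -1/170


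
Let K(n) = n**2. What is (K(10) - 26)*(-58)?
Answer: -4292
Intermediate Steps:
(K(10) - 26)*(-58) = (10**2 - 26)*(-58) = (100 - 26)*(-58) = 74*(-58) = -4292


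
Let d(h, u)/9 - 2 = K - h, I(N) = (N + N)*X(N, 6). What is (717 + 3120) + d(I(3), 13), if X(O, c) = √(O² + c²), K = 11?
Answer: 3954 - 162*√5 ≈ 3591.8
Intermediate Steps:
I(N) = 2*N*√(36 + N²) (I(N) = (N + N)*√(N² + 6²) = (2*N)*√(N² + 36) = (2*N)*√(36 + N²) = 2*N*√(36 + N²))
d(h, u) = 117 - 9*h (d(h, u) = 18 + 9*(11 - h) = 18 + (99 - 9*h) = 117 - 9*h)
(717 + 3120) + d(I(3), 13) = (717 + 3120) + (117 - 18*3*√(36 + 3²)) = 3837 + (117 - 18*3*√(36 + 9)) = 3837 + (117 - 18*3*√45) = 3837 + (117 - 18*3*3*√5) = 3837 + (117 - 162*√5) = 3954 - 162*√5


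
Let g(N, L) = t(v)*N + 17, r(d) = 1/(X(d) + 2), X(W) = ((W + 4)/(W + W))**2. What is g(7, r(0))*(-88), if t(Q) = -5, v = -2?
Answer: 1584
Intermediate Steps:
X(W) = (4 + W)**2/(4*W**2) (X(W) = ((4 + W)/((2*W)))**2 = ((4 + W)*(1/(2*W)))**2 = ((4 + W)/(2*W))**2 = (4 + W)**2/(4*W**2))
r(d) = 1/(2 + (4 + d)**2/(4*d**2)) (r(d) = 1/((4 + d)**2/(4*d**2) + 2) = 1/(2 + (4 + d)**2/(4*d**2)))
g(N, L) = 17 - 5*N (g(N, L) = -5*N + 17 = 17 - 5*N)
g(7, r(0))*(-88) = (17 - 5*7)*(-88) = (17 - 35)*(-88) = -18*(-88) = 1584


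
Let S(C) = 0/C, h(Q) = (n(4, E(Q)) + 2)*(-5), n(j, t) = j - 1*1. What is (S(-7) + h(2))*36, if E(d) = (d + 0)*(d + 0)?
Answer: -900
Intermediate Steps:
E(d) = d² (E(d) = d*d = d²)
n(j, t) = -1 + j (n(j, t) = j - 1 = -1 + j)
h(Q) = -25 (h(Q) = ((-1 + 4) + 2)*(-5) = (3 + 2)*(-5) = 5*(-5) = -25)
S(C) = 0
(S(-7) + h(2))*36 = (0 - 25)*36 = -25*36 = -900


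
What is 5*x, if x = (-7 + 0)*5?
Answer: -175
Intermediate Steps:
x = -35 (x = -7*5 = -35)
5*x = 5*(-35) = -175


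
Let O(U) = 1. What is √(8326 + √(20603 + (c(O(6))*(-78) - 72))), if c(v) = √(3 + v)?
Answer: √(8326 + 5*√815) ≈ 92.026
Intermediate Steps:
√(8326 + √(20603 + (c(O(6))*(-78) - 72))) = √(8326 + √(20603 + (√(3 + 1)*(-78) - 72))) = √(8326 + √(20603 + (√4*(-78) - 72))) = √(8326 + √(20603 + (2*(-78) - 72))) = √(8326 + √(20603 + (-156 - 72))) = √(8326 + √(20603 - 228)) = √(8326 + √20375) = √(8326 + 5*√815)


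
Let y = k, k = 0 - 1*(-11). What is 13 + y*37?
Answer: 420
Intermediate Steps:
k = 11 (k = 0 + 11 = 11)
y = 11
13 + y*37 = 13 + 11*37 = 13 + 407 = 420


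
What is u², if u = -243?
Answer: 59049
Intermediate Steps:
u² = (-243)² = 59049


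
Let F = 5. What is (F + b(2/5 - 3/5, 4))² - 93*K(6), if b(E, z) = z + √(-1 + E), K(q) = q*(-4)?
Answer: 11559/5 + 18*I*√30/5 ≈ 2311.8 + 19.718*I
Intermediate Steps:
K(q) = -4*q
(F + b(2/5 - 3/5, 4))² - 93*K(6) = (5 + (4 + √(-1 + (2/5 - 3/5))))² - (-372)*6 = (5 + (4 + √(-1 + (2*(⅕) - 3*⅕))))² - 93*(-24) = (5 + (4 + √(-1 + (⅖ - ⅗))))² + 2232 = (5 + (4 + √(-1 - ⅕)))² + 2232 = (5 + (4 + √(-6/5)))² + 2232 = (5 + (4 + I*√30/5))² + 2232 = (9 + I*√30/5)² + 2232 = 2232 + (9 + I*√30/5)²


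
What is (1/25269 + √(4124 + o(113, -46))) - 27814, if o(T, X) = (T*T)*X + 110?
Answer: -702831965/25269 + 2*I*√145785 ≈ -27814.0 + 763.64*I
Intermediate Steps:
o(T, X) = 110 + X*T² (o(T, X) = T²*X + 110 = X*T² + 110 = 110 + X*T²)
(1/25269 + √(4124 + o(113, -46))) - 27814 = (1/25269 + √(4124 + (110 - 46*113²))) - 27814 = (1/25269 + √(4124 + (110 - 46*12769))) - 27814 = (1/25269 + √(4124 + (110 - 587374))) - 27814 = (1/25269 + √(4124 - 587264)) - 27814 = (1/25269 + √(-583140)) - 27814 = (1/25269 + 2*I*√145785) - 27814 = -702831965/25269 + 2*I*√145785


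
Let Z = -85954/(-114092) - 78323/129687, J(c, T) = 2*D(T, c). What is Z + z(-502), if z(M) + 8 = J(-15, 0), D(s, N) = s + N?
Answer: -25456653685/672556782 ≈ -37.851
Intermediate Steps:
D(s, N) = N + s
J(c, T) = 2*T + 2*c (J(c, T) = 2*(c + T) = 2*(T + c) = 2*T + 2*c)
Z = 100504031/672556782 (Z = -85954*(-1/114092) - 78323*1/129687 = 3907/5186 - 78323/129687 = 100504031/672556782 ≈ 0.14944)
z(M) = -38 (z(M) = -8 + (2*0 + 2*(-15)) = -8 + (0 - 30) = -8 - 30 = -38)
Z + z(-502) = 100504031/672556782 - 38 = -25456653685/672556782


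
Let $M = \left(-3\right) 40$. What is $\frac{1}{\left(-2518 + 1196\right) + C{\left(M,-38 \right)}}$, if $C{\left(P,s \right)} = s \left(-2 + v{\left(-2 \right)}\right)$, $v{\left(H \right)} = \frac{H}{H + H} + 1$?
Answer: $- \frac{1}{1303} \approx -0.00076746$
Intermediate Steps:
$v{\left(H \right)} = \frac{3}{2}$ ($v{\left(H \right)} = \frac{H}{2 H} + 1 = H \frac{1}{2 H} + 1 = \frac{1}{2} + 1 = \frac{3}{2}$)
$M = -120$
$C{\left(P,s \right)} = - \frac{s}{2}$ ($C{\left(P,s \right)} = s \left(-2 + \frac{3}{2}\right) = s \left(- \frac{1}{2}\right) = - \frac{s}{2}$)
$\frac{1}{\left(-2518 + 1196\right) + C{\left(M,-38 \right)}} = \frac{1}{\left(-2518 + 1196\right) - -19} = \frac{1}{-1322 + 19} = \frac{1}{-1303} = - \frac{1}{1303}$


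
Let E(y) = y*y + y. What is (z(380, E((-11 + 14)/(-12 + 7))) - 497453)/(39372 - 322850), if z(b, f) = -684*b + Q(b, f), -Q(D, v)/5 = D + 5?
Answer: 379649/141739 ≈ 2.6785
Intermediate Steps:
Q(D, v) = -25 - 5*D (Q(D, v) = -5*(D + 5) = -5*(5 + D) = -25 - 5*D)
E(y) = y + y² (E(y) = y² + y = y + y²)
z(b, f) = -25 - 689*b (z(b, f) = -684*b + (-25 - 5*b) = -25 - 689*b)
(z(380, E((-11 + 14)/(-12 + 7))) - 497453)/(39372 - 322850) = ((-25 - 689*380) - 497453)/(39372 - 322850) = ((-25 - 261820) - 497453)/(-283478) = (-261845 - 497453)*(-1/283478) = -759298*(-1/283478) = 379649/141739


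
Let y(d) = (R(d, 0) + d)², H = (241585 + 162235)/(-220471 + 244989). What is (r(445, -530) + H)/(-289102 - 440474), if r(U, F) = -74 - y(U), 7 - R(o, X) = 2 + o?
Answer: 1011731/8943872184 ≈ 0.00011312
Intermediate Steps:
R(o, X) = 5 - o (R(o, X) = 7 - (2 + o) = 7 + (-2 - o) = 5 - o)
H = 201910/12259 (H = 403820/24518 = 403820*(1/24518) = 201910/12259 ≈ 16.470)
y(d) = 25 (y(d) = ((5 - d) + d)² = 5² = 25)
r(U, F) = -99 (r(U, F) = -74 - 1*25 = -74 - 25 = -99)
(r(445, -530) + H)/(-289102 - 440474) = (-99 + 201910/12259)/(-289102 - 440474) = -1011731/12259/(-729576) = -1011731/12259*(-1/729576) = 1011731/8943872184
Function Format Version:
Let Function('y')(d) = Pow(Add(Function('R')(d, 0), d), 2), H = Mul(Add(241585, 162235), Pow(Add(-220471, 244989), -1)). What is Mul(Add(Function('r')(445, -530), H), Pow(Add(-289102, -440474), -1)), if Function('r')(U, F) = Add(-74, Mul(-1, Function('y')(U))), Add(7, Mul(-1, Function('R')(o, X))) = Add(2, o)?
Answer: Rational(1011731, 8943872184) ≈ 0.00011312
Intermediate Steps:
Function('R')(o, X) = Add(5, Mul(-1, o)) (Function('R')(o, X) = Add(7, Mul(-1, Add(2, o))) = Add(7, Add(-2, Mul(-1, o))) = Add(5, Mul(-1, o)))
H = Rational(201910, 12259) (H = Mul(403820, Pow(24518, -1)) = Mul(403820, Rational(1, 24518)) = Rational(201910, 12259) ≈ 16.470)
Function('y')(d) = 25 (Function('y')(d) = Pow(Add(Add(5, Mul(-1, d)), d), 2) = Pow(5, 2) = 25)
Function('r')(U, F) = -99 (Function('r')(U, F) = Add(-74, Mul(-1, 25)) = Add(-74, -25) = -99)
Mul(Add(Function('r')(445, -530), H), Pow(Add(-289102, -440474), -1)) = Mul(Add(-99, Rational(201910, 12259)), Pow(Add(-289102, -440474), -1)) = Mul(Rational(-1011731, 12259), Pow(-729576, -1)) = Mul(Rational(-1011731, 12259), Rational(-1, 729576)) = Rational(1011731, 8943872184)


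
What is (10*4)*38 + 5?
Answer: 1525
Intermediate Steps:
(10*4)*38 + 5 = 40*38 + 5 = 1520 + 5 = 1525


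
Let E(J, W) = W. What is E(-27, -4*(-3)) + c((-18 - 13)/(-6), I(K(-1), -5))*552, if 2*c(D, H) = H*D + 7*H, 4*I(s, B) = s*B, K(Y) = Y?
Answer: 8419/2 ≈ 4209.5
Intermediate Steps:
I(s, B) = B*s/4 (I(s, B) = (s*B)/4 = (B*s)/4 = B*s/4)
c(D, H) = 7*H/2 + D*H/2 (c(D, H) = (H*D + 7*H)/2 = (D*H + 7*H)/2 = (7*H + D*H)/2 = 7*H/2 + D*H/2)
E(-27, -4*(-3)) + c((-18 - 13)/(-6), I(K(-1), -5))*552 = -4*(-3) + (((¼)*(-5)*(-1))*(7 + (-18 - 13)/(-6))/2)*552 = 12 + ((½)*(5/4)*(7 - 31*(-⅙)))*552 = 12 + ((½)*(5/4)*(7 + 31/6))*552 = 12 + ((½)*(5/4)*(73/6))*552 = 12 + (365/48)*552 = 12 + 8395/2 = 8419/2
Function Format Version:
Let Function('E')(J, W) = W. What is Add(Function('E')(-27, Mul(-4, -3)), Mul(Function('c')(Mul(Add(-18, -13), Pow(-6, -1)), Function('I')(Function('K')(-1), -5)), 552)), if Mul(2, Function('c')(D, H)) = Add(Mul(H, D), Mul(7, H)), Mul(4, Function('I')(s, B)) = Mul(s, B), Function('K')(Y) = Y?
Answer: Rational(8419, 2) ≈ 4209.5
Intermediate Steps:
Function('I')(s, B) = Mul(Rational(1, 4), B, s) (Function('I')(s, B) = Mul(Rational(1, 4), Mul(s, B)) = Mul(Rational(1, 4), Mul(B, s)) = Mul(Rational(1, 4), B, s))
Function('c')(D, H) = Add(Mul(Rational(7, 2), H), Mul(Rational(1, 2), D, H)) (Function('c')(D, H) = Mul(Rational(1, 2), Add(Mul(H, D), Mul(7, H))) = Mul(Rational(1, 2), Add(Mul(D, H), Mul(7, H))) = Mul(Rational(1, 2), Add(Mul(7, H), Mul(D, H))) = Add(Mul(Rational(7, 2), H), Mul(Rational(1, 2), D, H)))
Add(Function('E')(-27, Mul(-4, -3)), Mul(Function('c')(Mul(Add(-18, -13), Pow(-6, -1)), Function('I')(Function('K')(-1), -5)), 552)) = Add(Mul(-4, -3), Mul(Mul(Rational(1, 2), Mul(Rational(1, 4), -5, -1), Add(7, Mul(Add(-18, -13), Pow(-6, -1)))), 552)) = Add(12, Mul(Mul(Rational(1, 2), Rational(5, 4), Add(7, Mul(-31, Rational(-1, 6)))), 552)) = Add(12, Mul(Mul(Rational(1, 2), Rational(5, 4), Add(7, Rational(31, 6))), 552)) = Add(12, Mul(Mul(Rational(1, 2), Rational(5, 4), Rational(73, 6)), 552)) = Add(12, Mul(Rational(365, 48), 552)) = Add(12, Rational(8395, 2)) = Rational(8419, 2)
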